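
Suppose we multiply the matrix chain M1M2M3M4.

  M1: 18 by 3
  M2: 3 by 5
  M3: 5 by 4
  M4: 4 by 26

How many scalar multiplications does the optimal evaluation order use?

1776

Adjacent pairs: M1M2 = 18·3·5 = 270; M2M3 = 3·5·4 = 60; M3M4 = 5·4·26 = 520.
Length 3: M1..M3: k=1: 0+60+18·3·4=276; k=2: 270+0+18·5·4=630 → min 276 | M2..M4: k=2: 0+520+3·5·26=910; k=3: 60+0+3·4·26=372 → min 372.
Length 4: M1..M4: k=1: 0+372+18·3·26=1776; k=2: 270+520+18·5·26=3130; k=3: 276+0+18·4·26=2148 → min 1776.
Optimal order: (M1((M2M3)M4)) with cost 1776.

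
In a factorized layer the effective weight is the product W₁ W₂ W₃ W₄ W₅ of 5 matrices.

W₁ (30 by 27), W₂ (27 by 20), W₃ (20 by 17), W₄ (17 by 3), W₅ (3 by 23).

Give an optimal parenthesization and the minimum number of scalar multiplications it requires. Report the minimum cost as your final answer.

Adjacent pairs: W₁W₂ = 30·27·20 = 16200; W₂W₃ = 27·20·17 = 9180; W₃W₄ = 20·17·3 = 1020; W₄W₅ = 17·3·23 = 1173.
Length 3: W₁..W₃: k=1: 0+9180+30·27·17=22950; k=2: 16200+0+30·20·17=26400 → min 22950 | W₂..W₄: k=2: 0+1020+27·20·3=2640; k=3: 9180+0+27·17·3=10557 → min 2640 | W₃..W₅: k=3: 0+1173+20·17·23=8993; k=4: 1020+0+20·3·23=2400 → min 2400.
Length 4: W₁..W₄: k=1: 0+2640+30·27·3=5070; k=2: 16200+1020+30·20·3=19020; k=3: 22950+0+30·17·3=24480 → min 5070 | W₂..W₅: k=2: 0+2400+27·20·23=14820; k=3: 9180+1173+27·17·23=20910; k=4: 2640+0+27·3·23=4503 → min 4503.
Length 5: W₁..W₅: k=1: 0+4503+30·27·23=23133; k=2: 16200+2400+30·20·23=32400; k=3: 22950+1173+30·17·23=35853; k=4: 5070+0+30·3·23=7140 → min 7140.
Optimal parenthesization: ((W₁ (W₂ (W₃ W₄))) W₅) with cost 7140.

7140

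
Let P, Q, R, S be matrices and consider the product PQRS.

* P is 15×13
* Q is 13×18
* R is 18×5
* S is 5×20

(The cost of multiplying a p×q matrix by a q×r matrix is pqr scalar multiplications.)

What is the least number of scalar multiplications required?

Adjacent pairs: PQ = 15·13·18 = 3510; QR = 13·18·5 = 1170; RS = 18·5·20 = 1800.
Length 3: P..R: k=1: 0+1170+15·13·5=2145; k=2: 3510+0+15·18·5=4860 → min 2145 | Q..S: k=2: 0+1800+13·18·20=6480; k=3: 1170+0+13·5·20=2470 → min 2470.
Length 4: P..S: k=1: 0+2470+15·13·20=6370; k=2: 3510+1800+15·18·20=10710; k=3: 2145+0+15·5·20=3645 → min 3645.
Optimal order: ((P(QR))S) with cost 3645.

3645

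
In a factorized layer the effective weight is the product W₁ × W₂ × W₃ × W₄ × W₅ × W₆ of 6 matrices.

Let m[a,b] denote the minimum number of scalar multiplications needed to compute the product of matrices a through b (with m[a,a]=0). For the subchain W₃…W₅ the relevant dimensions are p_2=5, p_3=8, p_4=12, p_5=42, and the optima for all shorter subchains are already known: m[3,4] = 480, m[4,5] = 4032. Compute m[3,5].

3000

m[3,5] = min over k∈[3,4] of m[3,k]+m[k+1,5]+p_{2}·p_k·p_{5}.
k=3: 0 + 4032 + 5·8·42 = 5712; k=4: 480 + 0 + 5·12·42 = 3000.
Minimum: 3000 at k=4.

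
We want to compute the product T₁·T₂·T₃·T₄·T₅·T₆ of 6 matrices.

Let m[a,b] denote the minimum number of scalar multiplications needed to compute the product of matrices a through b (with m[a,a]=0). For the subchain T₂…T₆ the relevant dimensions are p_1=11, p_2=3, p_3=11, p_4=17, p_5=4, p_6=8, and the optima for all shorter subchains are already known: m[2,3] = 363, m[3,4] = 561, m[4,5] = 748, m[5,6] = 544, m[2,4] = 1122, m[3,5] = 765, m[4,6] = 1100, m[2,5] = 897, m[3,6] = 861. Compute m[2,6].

1125

m[2,6] = min over k∈[2,5] of m[2,k]+m[k+1,6]+p_{1}·p_k·p_{6}.
k=2: 0 + 861 + 11·3·8 = 1125; k=3: 363 + 1100 + 11·11·8 = 2431; k=4: 1122 + 544 + 11·17·8 = 3162; k=5: 897 + 0 + 11·4·8 = 1249.
Minimum: 1125 at k=2.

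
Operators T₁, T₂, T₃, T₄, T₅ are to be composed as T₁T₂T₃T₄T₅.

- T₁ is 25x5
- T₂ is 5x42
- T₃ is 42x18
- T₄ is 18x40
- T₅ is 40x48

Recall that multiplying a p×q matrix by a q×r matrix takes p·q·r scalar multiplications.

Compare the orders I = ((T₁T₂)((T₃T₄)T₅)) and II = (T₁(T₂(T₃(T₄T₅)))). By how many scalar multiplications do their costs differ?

Order I = ((T₁T₂)((T₃T₄)T₅)): (T₁T₂): 25×5 by 5×42 → 25×42, cost 25·5·42 = 5250; (T₃T₄): 42×18 by 18×40 → 42×40, cost 42·18·40 = 30240; ((T₃T₄)T₅): 42×40 by 40×48 → 42×48, cost 42·40·48 = 80640; cumulative 110880; ((T₁T₂)((T₃T₄)T₅)): 25×42 by 42×48 → 25×48, cost 25·42·48 = 50400; cumulative 166530. Total 166530.
Order II = (T₁(T₂(T₃(T₄T₅)))): (T₄T₅): 18×40 by 40×48 → 18×48, cost 18·40·48 = 34560; (T₃(T₄T₅)): 42×18 by 18×48 → 42×48, cost 42·18·48 = 36288; cumulative 70848; (T₂(T₃(T₄T₅))): 5×42 by 42×48 → 5×48, cost 5·42·48 = 10080; cumulative 80928; (T₁(T₂(T₃(T₄T₅)))): 25×5 by 5×48 → 25×48, cost 25·5·48 = 6000; cumulative 86928. Total 86928.
Difference: |166530 − 86928| = 79602.

79602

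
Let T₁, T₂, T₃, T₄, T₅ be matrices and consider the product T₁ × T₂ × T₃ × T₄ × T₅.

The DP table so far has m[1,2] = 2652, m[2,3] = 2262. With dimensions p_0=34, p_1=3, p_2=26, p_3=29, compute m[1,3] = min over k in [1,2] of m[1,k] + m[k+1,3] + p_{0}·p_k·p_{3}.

m[1,3] = min over k∈[1,2] of m[1,k]+m[k+1,3]+p_{0}·p_k·p_{3}.
k=1: 0 + 2262 + 34·3·29 = 5220; k=2: 2652 + 0 + 34·26·29 = 28288.
Minimum: 5220 at k=1.

5220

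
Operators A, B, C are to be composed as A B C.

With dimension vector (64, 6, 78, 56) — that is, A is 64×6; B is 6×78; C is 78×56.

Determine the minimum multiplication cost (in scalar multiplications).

47712

Order (A (B C)): (B C): 6×78 by 78×56 → 6×56, cost 6·78·56 = 26208; (A (B C)): 64×6 by 6×56 → 64×56, cost 64·6·56 = 21504; cumulative 47712. Total 47712.
Order ((A B) C): (A B): 64×6 by 6×78 → 64×78, cost 64·6·78 = 29952; ((A B) C): 64×78 by 78×56 → 64×56, cost 64·78·56 = 279552; cumulative 309504. Total 309504.
Minimum: 47712.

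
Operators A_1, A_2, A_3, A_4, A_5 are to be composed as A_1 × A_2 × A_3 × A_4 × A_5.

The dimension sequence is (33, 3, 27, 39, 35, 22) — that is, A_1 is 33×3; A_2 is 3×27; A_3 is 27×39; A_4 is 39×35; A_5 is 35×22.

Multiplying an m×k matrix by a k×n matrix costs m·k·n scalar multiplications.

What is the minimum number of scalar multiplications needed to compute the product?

Adjacent pairs: A_1A_2 = 33·3·27 = 2673; A_2A_3 = 3·27·39 = 3159; A_3A_4 = 27·39·35 = 36855; A_4A_5 = 39·35·22 = 30030.
Length 3: A_1..A_3: k=1: 0+3159+33·3·39=7020; k=2: 2673+0+33·27·39=37422 → min 7020 | A_2..A_4: k=2: 0+36855+3·27·35=39690; k=3: 3159+0+3·39·35=7254 → min 7254 | A_3..A_5: k=3: 0+30030+27·39·22=53196; k=4: 36855+0+27·35·22=57645 → min 53196.
Length 4: A_1..A_4: k=1: 0+7254+33·3·35=10719; k=2: 2673+36855+33·27·35=70713; k=3: 7020+0+33·39·35=52065 → min 10719 | A_2..A_5: k=2: 0+53196+3·27·22=54978; k=3: 3159+30030+3·39·22=35763; k=4: 7254+0+3·35·22=9564 → min 9564.
Length 5: A_1..A_5: k=1: 0+9564+33·3·22=11742; k=2: 2673+53196+33·27·22=75471; k=3: 7020+30030+33·39·22=65364; k=4: 10719+0+33·35·22=36129 → min 11742.
Optimal order: (A_1 × (((A_2 × A_3) × A_4) × A_5)) with cost 11742.

11742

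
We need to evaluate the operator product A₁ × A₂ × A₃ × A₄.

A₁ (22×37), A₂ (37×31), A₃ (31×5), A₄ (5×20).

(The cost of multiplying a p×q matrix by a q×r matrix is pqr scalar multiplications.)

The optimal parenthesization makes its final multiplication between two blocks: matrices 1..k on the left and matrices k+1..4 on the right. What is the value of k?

Adjacent pairs: A₁A₂ = 22·37·31 = 25234; A₂A₃ = 37·31·5 = 5735; A₃A₄ = 31·5·20 = 3100.
Length 3: A₁..A₃: k=1: 0+5735+22·37·5=9805; k=2: 25234+0+22·31·5=28644 → min 9805 | A₂..A₄: k=2: 0+3100+37·31·20=26040; k=3: 5735+0+37·5·20=9435 → min 9435.
Top-level splits: k=1: (A₁..A₁)·(A₂..A₄) → 0+9435+22·37·20 = 25715; k=2: (A₁..A₂)·(A₃..A₄) → 25234+3100+22·31·20 = 41974; k=3: (A₁..A₃)·(A₄..A₄) → 9805+0+22·5·20 = 12005.
Best split is after A₃, i.e. k = 3.

3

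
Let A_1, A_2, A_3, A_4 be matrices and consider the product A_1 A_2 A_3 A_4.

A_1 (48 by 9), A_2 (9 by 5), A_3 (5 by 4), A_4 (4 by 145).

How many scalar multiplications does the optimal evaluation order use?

Adjacent pairs: A_1A_2 = 48·9·5 = 2160; A_2A_3 = 9·5·4 = 180; A_3A_4 = 5·4·145 = 2900.
Length 3: A_1..A_3: k=1: 0+180+48·9·4=1908; k=2: 2160+0+48·5·4=3120 → min 1908 | A_2..A_4: k=2: 0+2900+9·5·145=9425; k=3: 180+0+9·4·145=5400 → min 5400.
Length 4: A_1..A_4: k=1: 0+5400+48·9·145=68040; k=2: 2160+2900+48·5·145=39860; k=3: 1908+0+48·4·145=29748 → min 29748.
Optimal order: ((A_1 (A_2 A_3)) A_4) with cost 29748.

29748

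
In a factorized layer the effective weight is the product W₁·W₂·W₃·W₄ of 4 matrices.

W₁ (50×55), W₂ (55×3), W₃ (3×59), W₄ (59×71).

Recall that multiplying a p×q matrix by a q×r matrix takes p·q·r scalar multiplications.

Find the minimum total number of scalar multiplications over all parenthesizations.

31467

Adjacent pairs: W₁W₂ = 50·55·3 = 8250; W₂W₃ = 55·3·59 = 9735; W₃W₄ = 3·59·71 = 12567.
Length 3: W₁..W₃: k=1: 0+9735+50·55·59=171985; k=2: 8250+0+50·3·59=17100 → min 17100 | W₂..W₄: k=2: 0+12567+55·3·71=24282; k=3: 9735+0+55·59·71=240130 → min 24282.
Length 4: W₁..W₄: k=1: 0+24282+50·55·71=219532; k=2: 8250+12567+50·3·71=31467; k=3: 17100+0+50·59·71=226550 → min 31467.
Optimal order: ((W₁·W₂)·(W₃·W₄)) with cost 31467.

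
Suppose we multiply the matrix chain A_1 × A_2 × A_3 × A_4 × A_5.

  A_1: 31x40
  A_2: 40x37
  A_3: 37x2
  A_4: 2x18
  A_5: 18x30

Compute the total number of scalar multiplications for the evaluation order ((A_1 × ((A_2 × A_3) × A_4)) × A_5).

(A_2 × A_3): 40×37 by 37×2 → 40×2, cost 40·37·2 = 2960
((A_2 × A_3) × A_4): 40×2 by 2×18 → 40×18, cost 40·2·18 = 1440; cumulative 4400
(A_1 × ((A_2 × A_3) × A_4)): 31×40 by 40×18 → 31×18, cost 31·40·18 = 22320; cumulative 26720
((A_1 × ((A_2 × A_3) × A_4)) × A_5): 31×18 by 18×30 → 31×30, cost 31·18·30 = 16740; cumulative 43460
Total: 43460 scalar multiplications.

43460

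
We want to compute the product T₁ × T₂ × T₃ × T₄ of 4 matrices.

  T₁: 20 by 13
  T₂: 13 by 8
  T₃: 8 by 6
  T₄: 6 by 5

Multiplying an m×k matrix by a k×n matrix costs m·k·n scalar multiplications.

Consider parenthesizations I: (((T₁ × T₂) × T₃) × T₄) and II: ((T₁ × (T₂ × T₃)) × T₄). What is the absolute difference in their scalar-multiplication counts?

856

Order I = (((T₁ × T₂) × T₃) × T₄): (T₁ × T₂): 20×13 by 13×8 → 20×8, cost 20·13·8 = 2080; ((T₁ × T₂) × T₃): 20×8 by 8×6 → 20×6, cost 20·8·6 = 960; cumulative 3040; (((T₁ × T₂) × T₃) × T₄): 20×6 by 6×5 → 20×5, cost 20·6·5 = 600; cumulative 3640. Total 3640.
Order II = ((T₁ × (T₂ × T₃)) × T₄): (T₂ × T₃): 13×8 by 8×6 → 13×6, cost 13·8·6 = 624; (T₁ × (T₂ × T₃)): 20×13 by 13×6 → 20×6, cost 20·13·6 = 1560; cumulative 2184; ((T₁ × (T₂ × T₃)) × T₄): 20×6 by 6×5 → 20×5, cost 20·6·5 = 600; cumulative 2784. Total 2784.
Difference: |3640 − 2784| = 856.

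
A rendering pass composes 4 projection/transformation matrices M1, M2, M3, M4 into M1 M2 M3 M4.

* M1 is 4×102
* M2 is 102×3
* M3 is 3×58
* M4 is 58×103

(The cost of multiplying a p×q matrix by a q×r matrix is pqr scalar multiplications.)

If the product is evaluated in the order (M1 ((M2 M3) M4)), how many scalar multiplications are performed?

(M2 M3): 102×3 by 3×58 → 102×58, cost 102·3·58 = 17748
((M2 M3) M4): 102×58 by 58×103 → 102×103, cost 102·58·103 = 609348; cumulative 627096
(M1 ((M2 M3) M4)): 4×102 by 102×103 → 4×103, cost 4·102·103 = 42024; cumulative 669120
Total: 669120 scalar multiplications.

669120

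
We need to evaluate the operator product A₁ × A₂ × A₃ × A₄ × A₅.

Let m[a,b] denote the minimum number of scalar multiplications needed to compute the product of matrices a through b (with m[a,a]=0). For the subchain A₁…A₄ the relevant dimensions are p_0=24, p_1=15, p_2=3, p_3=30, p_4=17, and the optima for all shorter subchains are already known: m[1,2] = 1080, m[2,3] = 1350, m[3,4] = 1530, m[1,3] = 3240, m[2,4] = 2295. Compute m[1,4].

m[1,4] = min over k∈[1,3] of m[1,k]+m[k+1,4]+p_{0}·p_k·p_{4}.
k=1: 0 + 2295 + 24·15·17 = 8415; k=2: 1080 + 1530 + 24·3·17 = 3834; k=3: 3240 + 0 + 24·30·17 = 15480.
Minimum: 3834 at k=2.

3834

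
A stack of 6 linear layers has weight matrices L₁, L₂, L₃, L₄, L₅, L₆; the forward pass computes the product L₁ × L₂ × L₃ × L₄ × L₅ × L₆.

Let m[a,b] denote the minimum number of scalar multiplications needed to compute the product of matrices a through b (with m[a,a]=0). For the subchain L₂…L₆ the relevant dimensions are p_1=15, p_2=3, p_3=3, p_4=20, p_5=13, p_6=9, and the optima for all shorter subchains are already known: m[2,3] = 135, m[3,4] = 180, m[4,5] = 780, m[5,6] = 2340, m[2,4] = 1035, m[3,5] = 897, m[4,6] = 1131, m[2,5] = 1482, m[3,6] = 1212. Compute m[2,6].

1617

m[2,6] = min over k∈[2,5] of m[2,k]+m[k+1,6]+p_{1}·p_k·p_{6}.
k=2: 0 + 1212 + 15·3·9 = 1617; k=3: 135 + 1131 + 15·3·9 = 1671; k=4: 1035 + 2340 + 15·20·9 = 6075; k=5: 1482 + 0 + 15·13·9 = 3237.
Minimum: 1617 at k=2.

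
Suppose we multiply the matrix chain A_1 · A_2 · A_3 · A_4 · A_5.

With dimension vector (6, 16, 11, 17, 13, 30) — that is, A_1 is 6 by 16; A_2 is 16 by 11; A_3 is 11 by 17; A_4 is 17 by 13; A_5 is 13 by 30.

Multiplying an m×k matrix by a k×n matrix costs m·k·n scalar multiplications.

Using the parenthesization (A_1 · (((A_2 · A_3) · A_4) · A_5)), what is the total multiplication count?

(A_2 · A_3): 16×11 by 11×17 → 16×17, cost 16·11·17 = 2992
((A_2 · A_3) · A_4): 16×17 by 17×13 → 16×13, cost 16·17·13 = 3536; cumulative 6528
(((A_2 · A_3) · A_4) · A_5): 16×13 by 13×30 → 16×30, cost 16·13·30 = 6240; cumulative 12768
(A_1 · (((A_2 · A_3) · A_4) · A_5)): 6×16 by 16×30 → 6×30, cost 6·16·30 = 2880; cumulative 15648
Total: 15648 scalar multiplications.

15648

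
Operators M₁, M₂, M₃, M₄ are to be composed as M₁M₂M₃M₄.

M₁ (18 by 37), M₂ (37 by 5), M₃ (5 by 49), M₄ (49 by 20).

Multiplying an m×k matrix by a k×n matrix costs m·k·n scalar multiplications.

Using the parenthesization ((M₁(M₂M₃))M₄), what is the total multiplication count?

59339

(M₂M₃): 37×5 by 5×49 → 37×49, cost 37·5·49 = 9065
(M₁(M₂M₃)): 18×37 by 37×49 → 18×49, cost 18·37·49 = 32634; cumulative 41699
((M₁(M₂M₃))M₄): 18×49 by 49×20 → 18×20, cost 18·49·20 = 17640; cumulative 59339
Total: 59339 scalar multiplications.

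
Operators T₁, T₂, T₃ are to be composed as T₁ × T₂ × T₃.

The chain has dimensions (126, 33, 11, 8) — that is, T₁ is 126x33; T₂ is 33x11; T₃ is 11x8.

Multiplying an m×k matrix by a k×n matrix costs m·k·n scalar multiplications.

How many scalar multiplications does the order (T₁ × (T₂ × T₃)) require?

36168

(T₂ × T₃): 33×11 by 11×8 → 33×8, cost 33·11·8 = 2904
(T₁ × (T₂ × T₃)): 126×33 by 33×8 → 126×8, cost 126·33·8 = 33264; cumulative 36168
Total: 36168 scalar multiplications.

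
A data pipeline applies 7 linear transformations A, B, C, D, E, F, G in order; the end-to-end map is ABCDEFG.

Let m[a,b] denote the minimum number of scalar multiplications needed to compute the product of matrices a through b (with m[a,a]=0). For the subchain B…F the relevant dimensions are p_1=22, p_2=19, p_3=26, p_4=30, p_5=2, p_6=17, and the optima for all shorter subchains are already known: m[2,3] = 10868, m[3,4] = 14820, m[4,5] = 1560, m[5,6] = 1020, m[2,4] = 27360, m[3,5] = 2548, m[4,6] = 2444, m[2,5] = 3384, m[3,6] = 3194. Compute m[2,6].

m[2,6] = min over k∈[2,5] of m[2,k]+m[k+1,6]+p_{1}·p_k·p_{6}.
k=2: 0 + 3194 + 22·19·17 = 10300; k=3: 10868 + 2444 + 22·26·17 = 23036; k=4: 27360 + 1020 + 22·30·17 = 39600; k=5: 3384 + 0 + 22·2·17 = 4132.
Minimum: 4132 at k=5.

4132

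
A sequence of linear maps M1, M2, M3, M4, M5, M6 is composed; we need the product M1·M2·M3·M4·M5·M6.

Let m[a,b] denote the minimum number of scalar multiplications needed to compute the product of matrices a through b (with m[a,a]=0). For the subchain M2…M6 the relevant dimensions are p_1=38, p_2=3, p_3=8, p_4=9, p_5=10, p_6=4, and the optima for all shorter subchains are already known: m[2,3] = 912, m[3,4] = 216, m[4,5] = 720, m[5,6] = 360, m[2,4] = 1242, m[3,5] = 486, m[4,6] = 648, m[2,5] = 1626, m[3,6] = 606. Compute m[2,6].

m[2,6] = min over k∈[2,5] of m[2,k]+m[k+1,6]+p_{1}·p_k·p_{6}.
k=2: 0 + 606 + 38·3·4 = 1062; k=3: 912 + 648 + 38·8·4 = 2776; k=4: 1242 + 360 + 38·9·4 = 2970; k=5: 1626 + 0 + 38·10·4 = 3146.
Minimum: 1062 at k=2.

1062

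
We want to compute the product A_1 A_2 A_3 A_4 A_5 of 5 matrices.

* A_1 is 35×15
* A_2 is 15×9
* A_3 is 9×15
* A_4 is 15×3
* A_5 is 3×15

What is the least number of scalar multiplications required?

3960

Adjacent pairs: A_1A_2 = 35·15·9 = 4725; A_2A_3 = 15·9·15 = 2025; A_3A_4 = 9·15·3 = 405; A_4A_5 = 15·3·15 = 675.
Length 3: A_1..A_3: k=1: 0+2025+35·15·15=9900; k=2: 4725+0+35·9·15=9450 → min 9450 | A_2..A_4: k=2: 0+405+15·9·3=810; k=3: 2025+0+15·15·3=2700 → min 810 | A_3..A_5: k=3: 0+675+9·15·15=2700; k=4: 405+0+9·3·15=810 → min 810.
Length 4: A_1..A_4: k=1: 0+810+35·15·3=2385; k=2: 4725+405+35·9·3=6075; k=3: 9450+0+35·15·3=11025 → min 2385 | A_2..A_5: k=2: 0+810+15·9·15=2835; k=3: 2025+675+15·15·15=6075; k=4: 810+0+15·3·15=1485 → min 1485.
Length 5: A_1..A_5: k=1: 0+1485+35·15·15=9360; k=2: 4725+810+35·9·15=10260; k=3: 9450+675+35·15·15=18000; k=4: 2385+0+35·3·15=3960 → min 3960.
Optimal order: ((A_1 (A_2 (A_3 A_4))) A_5) with cost 3960.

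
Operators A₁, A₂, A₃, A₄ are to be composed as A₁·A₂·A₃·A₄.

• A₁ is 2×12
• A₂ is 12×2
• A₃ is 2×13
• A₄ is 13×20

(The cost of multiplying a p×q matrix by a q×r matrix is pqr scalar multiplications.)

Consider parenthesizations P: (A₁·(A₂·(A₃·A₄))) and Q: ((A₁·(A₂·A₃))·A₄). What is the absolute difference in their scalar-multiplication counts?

336

Order P = (A₁·(A₂·(A₃·A₄))): (A₃·A₄): 2×13 by 13×20 → 2×20, cost 2·13·20 = 520; (A₂·(A₃·A₄)): 12×2 by 2×20 → 12×20, cost 12·2·20 = 480; cumulative 1000; (A₁·(A₂·(A₃·A₄))): 2×12 by 12×20 → 2×20, cost 2·12·20 = 480; cumulative 1480. Total 1480.
Order Q = ((A₁·(A₂·A₃))·A₄): (A₂·A₃): 12×2 by 2×13 → 12×13, cost 12·2·13 = 312; (A₁·(A₂·A₃)): 2×12 by 12×13 → 2×13, cost 2·12·13 = 312; cumulative 624; ((A₁·(A₂·A₃))·A₄): 2×13 by 13×20 → 2×20, cost 2·13·20 = 520; cumulative 1144. Total 1144.
Difference: |1480 − 1144| = 336.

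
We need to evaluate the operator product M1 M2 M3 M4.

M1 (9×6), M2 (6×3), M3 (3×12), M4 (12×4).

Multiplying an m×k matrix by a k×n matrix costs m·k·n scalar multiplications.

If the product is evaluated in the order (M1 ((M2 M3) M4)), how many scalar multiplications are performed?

(M2 M3): 6×3 by 3×12 → 6×12, cost 6·3·12 = 216
((M2 M3) M4): 6×12 by 12×4 → 6×4, cost 6·12·4 = 288; cumulative 504
(M1 ((M2 M3) M4)): 9×6 by 6×4 → 9×4, cost 9·6·4 = 216; cumulative 720
Total: 720 scalar multiplications.

720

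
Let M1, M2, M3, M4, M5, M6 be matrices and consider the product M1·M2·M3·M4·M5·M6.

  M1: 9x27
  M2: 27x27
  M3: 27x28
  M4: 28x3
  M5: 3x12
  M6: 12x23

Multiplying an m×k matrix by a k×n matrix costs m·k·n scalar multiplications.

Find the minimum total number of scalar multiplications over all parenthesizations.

Adjacent pairs: M1M2 = 9·27·27 = 6561; M2M3 = 27·27·28 = 20412; M3M4 = 27·28·3 = 2268; M4M5 = 28·3·12 = 1008; M5M6 = 3·12·23 = 828.
Length 3: M1..M3: k=1: 0+20412+9·27·28=27216; k=2: 6561+0+9·27·28=13365 → min 13365 | M2..M4: k=2: 0+2268+27·27·3=4455; k=3: 20412+0+27·28·3=22680 → min 4455 | M3..M5: k=3: 0+1008+27·28·12=10080; k=4: 2268+0+27·3·12=3240 → min 3240 | M4..M6: k=4: 0+828+28·3·23=2760; k=5: 1008+0+28·12·23=8736 → min 2760.
Length 4: M1..M4: k=1: 0+4455+9·27·3=5184; k=2: 6561+2268+9·27·3=9558; k=3: 13365+0+9·28·3=14121 → min 5184 | M2..M5: k=2: 0+3240+27·27·12=11988; k=3: 20412+1008+27·28·12=30492; k=4: 4455+0+27·3·12=5427 → min 5427 | M3..M6: k=3: 0+2760+27·28·23=20148; k=4: 2268+828+27·3·23=4959; k=5: 3240+0+27·12·23=10692 → min 4959.
Length 5: M1..M5: k=1: 0+5427+9·27·12=8343; k=2: 6561+3240+9·27·12=12717; k=3: 13365+1008+9·28·12=17397; k=4: 5184+0+9·3·12=5508 → min 5508 | M2..M6: k=2: 0+4959+27·27·23=21726; k=3: 20412+2760+27·28·23=40560; k=4: 4455+828+27·3·23=7146; k=5: 5427+0+27·12·23=12879 → min 7146.
Length 6: M1..M6: k=1: 0+7146+9·27·23=12735; k=2: 6561+4959+9·27·23=17109; k=3: 13365+2760+9·28·23=21921; k=4: 5184+828+9·3·23=6633; k=5: 5508+0+9·12·23=7992 → min 6633.
Optimal order: ((M1·(M2·(M3·M4)))·(M5·M6)) with cost 6633.

6633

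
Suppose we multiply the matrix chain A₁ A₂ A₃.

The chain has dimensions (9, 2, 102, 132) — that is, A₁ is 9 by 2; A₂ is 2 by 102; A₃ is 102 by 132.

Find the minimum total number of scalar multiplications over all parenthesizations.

29304

Order (A₁ (A₂ A₃)): (A₂ A₃): 2×102 by 102×132 → 2×132, cost 2·102·132 = 26928; (A₁ (A₂ A₃)): 9×2 by 2×132 → 9×132, cost 9·2·132 = 2376; cumulative 29304. Total 29304.
Order ((A₁ A₂) A₃): (A₁ A₂): 9×2 by 2×102 → 9×102, cost 9·2·102 = 1836; ((A₁ A₂) A₃): 9×102 by 102×132 → 9×132, cost 9·102·132 = 121176; cumulative 123012. Total 123012.
Minimum: 29304.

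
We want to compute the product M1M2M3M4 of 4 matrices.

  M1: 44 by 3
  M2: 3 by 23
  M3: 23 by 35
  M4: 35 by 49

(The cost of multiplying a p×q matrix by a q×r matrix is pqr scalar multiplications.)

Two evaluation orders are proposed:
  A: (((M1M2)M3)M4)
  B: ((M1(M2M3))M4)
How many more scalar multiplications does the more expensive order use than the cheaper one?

31421

Order A = (((M1M2)M3)M4): (M1M2): 44×3 by 3×23 → 44×23, cost 44·3·23 = 3036; ((M1M2)M3): 44×23 by 23×35 → 44×35, cost 44·23·35 = 35420; cumulative 38456; (((M1M2)M3)M4): 44×35 by 35×49 → 44×49, cost 44·35·49 = 75460; cumulative 113916. Total 113916.
Order B = ((M1(M2M3))M4): (M2M3): 3×23 by 23×35 → 3×35, cost 3·23·35 = 2415; (M1(M2M3)): 44×3 by 3×35 → 44×35, cost 44·3·35 = 4620; cumulative 7035; ((M1(M2M3))M4): 44×35 by 35×49 → 44×49, cost 44·35·49 = 75460; cumulative 82495. Total 82495.
Difference: |113916 − 82495| = 31421.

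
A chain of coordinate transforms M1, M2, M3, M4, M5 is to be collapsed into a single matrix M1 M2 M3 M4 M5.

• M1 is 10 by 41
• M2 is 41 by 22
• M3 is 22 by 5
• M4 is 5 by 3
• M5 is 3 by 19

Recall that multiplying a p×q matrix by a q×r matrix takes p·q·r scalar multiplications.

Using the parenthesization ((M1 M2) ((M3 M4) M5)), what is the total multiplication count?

(M1 M2): 10×41 by 41×22 → 10×22, cost 10·41·22 = 9020
(M3 M4): 22×5 by 5×3 → 22×3, cost 22·5·3 = 330
((M3 M4) M5): 22×3 by 3×19 → 22×19, cost 22·3·19 = 1254; cumulative 1584
((M1 M2) ((M3 M4) M5)): 10×22 by 22×19 → 10×19, cost 10·22·19 = 4180; cumulative 14784
Total: 14784 scalar multiplications.

14784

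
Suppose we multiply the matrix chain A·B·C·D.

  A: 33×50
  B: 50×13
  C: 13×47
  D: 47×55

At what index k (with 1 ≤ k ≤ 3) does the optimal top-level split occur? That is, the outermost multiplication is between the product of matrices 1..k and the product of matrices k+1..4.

Adjacent pairs: AB = 33·50·13 = 21450; BC = 50·13·47 = 30550; CD = 13·47·55 = 33605.
Length 3: A..C: k=1: 0+30550+33·50·47=108100; k=2: 21450+0+33·13·47=41613 → min 41613 | B..D: k=2: 0+33605+50·13·55=69355; k=3: 30550+0+50·47·55=159800 → min 69355.
Top-level splits: k=1: (A..A)·(B..D) → 0+69355+33·50·55 = 160105; k=2: (A..B)·(C..D) → 21450+33605+33·13·55 = 78650; k=3: (A..C)·(D..D) → 41613+0+33·47·55 = 126918.
Best split is after B, i.e. k = 2.

2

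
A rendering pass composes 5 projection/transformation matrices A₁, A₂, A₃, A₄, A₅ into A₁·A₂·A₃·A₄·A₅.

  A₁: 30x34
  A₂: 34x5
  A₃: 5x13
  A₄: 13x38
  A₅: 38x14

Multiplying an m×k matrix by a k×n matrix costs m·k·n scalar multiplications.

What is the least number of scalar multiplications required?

12330

Adjacent pairs: A₁A₂ = 30·34·5 = 5100; A₂A₃ = 34·5·13 = 2210; A₃A₄ = 5·13·38 = 2470; A₄A₅ = 13·38·14 = 6916.
Length 3: A₁..A₃: k=1: 0+2210+30·34·13=15470; k=2: 5100+0+30·5·13=7050 → min 7050 | A₂..A₄: k=2: 0+2470+34·5·38=8930; k=3: 2210+0+34·13·38=19006 → min 8930 | A₃..A₅: k=3: 0+6916+5·13·14=7826; k=4: 2470+0+5·38·14=5130 → min 5130.
Length 4: A₁..A₄: k=1: 0+8930+30·34·38=47690; k=2: 5100+2470+30·5·38=13270; k=3: 7050+0+30·13·38=21870 → min 13270 | A₂..A₅: k=2: 0+5130+34·5·14=7510; k=3: 2210+6916+34·13·14=15314; k=4: 8930+0+34·38·14=27018 → min 7510.
Length 5: A₁..A₅: k=1: 0+7510+30·34·14=21790; k=2: 5100+5130+30·5·14=12330; k=3: 7050+6916+30·13·14=19426; k=4: 13270+0+30·38·14=29230 → min 12330.
Optimal order: ((A₁·A₂)·((A₃·A₄)·A₅)) with cost 12330.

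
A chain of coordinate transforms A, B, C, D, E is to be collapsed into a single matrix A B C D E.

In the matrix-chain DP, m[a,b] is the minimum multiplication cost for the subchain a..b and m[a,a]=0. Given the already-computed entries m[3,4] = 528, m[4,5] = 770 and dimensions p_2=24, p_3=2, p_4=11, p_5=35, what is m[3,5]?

2450

m[3,5] = min over k∈[3,4] of m[3,k]+m[k+1,5]+p_{2}·p_k·p_{5}.
k=3: 0 + 770 + 24·2·35 = 2450; k=4: 528 + 0 + 24·11·35 = 9768.
Minimum: 2450 at k=3.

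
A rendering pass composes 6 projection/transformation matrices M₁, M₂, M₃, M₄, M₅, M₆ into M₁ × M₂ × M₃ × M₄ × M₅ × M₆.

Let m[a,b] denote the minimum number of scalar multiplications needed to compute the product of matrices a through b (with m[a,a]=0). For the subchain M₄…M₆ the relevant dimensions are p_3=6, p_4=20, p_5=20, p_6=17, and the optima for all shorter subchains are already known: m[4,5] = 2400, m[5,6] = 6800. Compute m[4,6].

4440

m[4,6] = min over k∈[4,5] of m[4,k]+m[k+1,6]+p_{3}·p_k·p_{6}.
k=4: 0 + 6800 + 6·20·17 = 8840; k=5: 2400 + 0 + 6·20·17 = 4440.
Minimum: 4440 at k=5.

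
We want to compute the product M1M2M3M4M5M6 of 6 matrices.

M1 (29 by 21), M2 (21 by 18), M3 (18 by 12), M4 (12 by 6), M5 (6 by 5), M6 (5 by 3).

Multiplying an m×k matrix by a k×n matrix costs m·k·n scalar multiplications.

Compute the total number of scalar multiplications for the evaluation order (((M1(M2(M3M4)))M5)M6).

8523

(M3M4): 18×12 by 12×6 → 18×6, cost 18·12·6 = 1296
(M2(M3M4)): 21×18 by 18×6 → 21×6, cost 21·18·6 = 2268; cumulative 3564
(M1(M2(M3M4))): 29×21 by 21×6 → 29×6, cost 29·21·6 = 3654; cumulative 7218
((M1(M2(M3M4)))M5): 29×6 by 6×5 → 29×5, cost 29·6·5 = 870; cumulative 8088
(((M1(M2(M3M4)))M5)M6): 29×5 by 5×3 → 29×3, cost 29·5·3 = 435; cumulative 8523
Total: 8523 scalar multiplications.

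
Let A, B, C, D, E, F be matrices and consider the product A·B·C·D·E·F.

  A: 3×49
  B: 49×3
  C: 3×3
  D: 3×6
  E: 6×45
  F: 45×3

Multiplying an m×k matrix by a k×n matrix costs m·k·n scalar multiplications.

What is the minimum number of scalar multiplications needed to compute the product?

Adjacent pairs: AB = 3·49·3 = 441; BC = 49·3·3 = 441; CD = 3·3·6 = 54; DE = 3·6·45 = 810; EF = 6·45·3 = 810.
Length 3: A..C: k=1: 0+441+3·49·3=882; k=2: 441+0+3·3·3=468 → min 468 | B..D: k=2: 0+54+49·3·6=936; k=3: 441+0+49·3·6=1323 → min 936 | C..E: k=3: 0+810+3·3·45=1215; k=4: 54+0+3·6·45=864 → min 864 | D..F: k=4: 0+810+3·6·3=864; k=5: 810+0+3·45·3=1215 → min 864.
Length 4: A..D: k=1: 0+936+3·49·6=1818; k=2: 441+54+3·3·6=549; k=3: 468+0+3·3·6=522 → min 522 | B..E: k=2: 0+864+49·3·45=7479; k=3: 441+810+49·3·45=7866; k=4: 936+0+49·6·45=14166 → min 7479 | C..F: k=3: 0+864+3·3·3=891; k=4: 54+810+3·6·3=918; k=5: 864+0+3·45·3=1269 → min 891.
Length 5: A..E: k=1: 0+7479+3·49·45=14094; k=2: 441+864+3·3·45=1710; k=3: 468+810+3·3·45=1683; k=4: 522+0+3·6·45=1332 → min 1332 | B..F: k=2: 0+891+49·3·3=1332; k=3: 441+864+49·3·3=1746; k=4: 936+810+49·6·3=2628; k=5: 7479+0+49·45·3=14094 → min 1332.
Length 6: A..F: k=1: 0+1332+3·49·3=1773; k=2: 441+891+3·3·3=1359; k=3: 468+864+3·3·3=1359; k=4: 522+810+3·6·3=1386; k=5: 1332+0+3·45·3=1737 → min 1359.
Optimal order: ((A·B)·(C·(D·(E·F)))) with cost 1359.

1359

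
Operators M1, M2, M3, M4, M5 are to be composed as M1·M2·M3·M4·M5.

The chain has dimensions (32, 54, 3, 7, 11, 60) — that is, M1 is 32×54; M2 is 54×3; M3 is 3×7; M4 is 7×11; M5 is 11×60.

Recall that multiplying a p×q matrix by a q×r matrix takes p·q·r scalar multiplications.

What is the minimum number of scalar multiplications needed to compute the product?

13155

Adjacent pairs: M1M2 = 32·54·3 = 5184; M2M3 = 54·3·7 = 1134; M3M4 = 3·7·11 = 231; M4M5 = 7·11·60 = 4620.
Length 3: M1..M3: k=1: 0+1134+32·54·7=13230; k=2: 5184+0+32·3·7=5856 → min 5856 | M2..M4: k=2: 0+231+54·3·11=2013; k=3: 1134+0+54·7·11=5292 → min 2013 | M3..M5: k=3: 0+4620+3·7·60=5880; k=4: 231+0+3·11·60=2211 → min 2211.
Length 4: M1..M4: k=1: 0+2013+32·54·11=21021; k=2: 5184+231+32·3·11=6471; k=3: 5856+0+32·7·11=8320 → min 6471 | M2..M5: k=2: 0+2211+54·3·60=11931; k=3: 1134+4620+54·7·60=28434; k=4: 2013+0+54·11·60=37653 → min 11931.
Length 5: M1..M5: k=1: 0+11931+32·54·60=115611; k=2: 5184+2211+32·3·60=13155; k=3: 5856+4620+32·7·60=23916; k=4: 6471+0+32·11·60=27591 → min 13155.
Optimal order: ((M1·M2)·((M3·M4)·M5)) with cost 13155.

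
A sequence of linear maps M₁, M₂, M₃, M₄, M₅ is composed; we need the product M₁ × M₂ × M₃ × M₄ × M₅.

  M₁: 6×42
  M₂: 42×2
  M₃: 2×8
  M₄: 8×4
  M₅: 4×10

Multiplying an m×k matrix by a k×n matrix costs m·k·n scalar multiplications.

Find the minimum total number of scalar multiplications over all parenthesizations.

768

Adjacent pairs: M₁M₂ = 6·42·2 = 504; M₂M₃ = 42·2·8 = 672; M₃M₄ = 2·8·4 = 64; M₄M₅ = 8·4·10 = 320.
Length 3: M₁..M₃: k=1: 0+672+6·42·8=2688; k=2: 504+0+6·2·8=600 → min 600 | M₂..M₄: k=2: 0+64+42·2·4=400; k=3: 672+0+42·8·4=2016 → min 400 | M₃..M₅: k=3: 0+320+2·8·10=480; k=4: 64+0+2·4·10=144 → min 144.
Length 4: M₁..M₄: k=1: 0+400+6·42·4=1408; k=2: 504+64+6·2·4=616; k=3: 600+0+6·8·4=792 → min 616 | M₂..M₅: k=2: 0+144+42·2·10=984; k=3: 672+320+42·8·10=4352; k=4: 400+0+42·4·10=2080 → min 984.
Length 5: M₁..M₅: k=1: 0+984+6·42·10=3504; k=2: 504+144+6·2·10=768; k=3: 600+320+6·8·10=1400; k=4: 616+0+6·4·10=856 → min 768.
Optimal order: ((M₁ × M₂) × ((M₃ × M₄) × M₅)) with cost 768.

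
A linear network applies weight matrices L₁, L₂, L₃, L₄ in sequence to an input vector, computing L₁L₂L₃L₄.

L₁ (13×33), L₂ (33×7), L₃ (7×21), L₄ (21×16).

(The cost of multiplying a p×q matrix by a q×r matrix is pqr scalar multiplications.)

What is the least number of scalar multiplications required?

Adjacent pairs: L₁L₂ = 13·33·7 = 3003; L₂L₃ = 33·7·21 = 4851; L₃L₄ = 7·21·16 = 2352.
Length 3: L₁..L₃: k=1: 0+4851+13·33·21=13860; k=2: 3003+0+13·7·21=4914 → min 4914 | L₂..L₄: k=2: 0+2352+33·7·16=6048; k=3: 4851+0+33·21·16=15939 → min 6048.
Length 4: L₁..L₄: k=1: 0+6048+13·33·16=12912; k=2: 3003+2352+13·7·16=6811; k=3: 4914+0+13·21·16=9282 → min 6811.
Optimal order: ((L₁L₂)(L₃L₄)) with cost 6811.

6811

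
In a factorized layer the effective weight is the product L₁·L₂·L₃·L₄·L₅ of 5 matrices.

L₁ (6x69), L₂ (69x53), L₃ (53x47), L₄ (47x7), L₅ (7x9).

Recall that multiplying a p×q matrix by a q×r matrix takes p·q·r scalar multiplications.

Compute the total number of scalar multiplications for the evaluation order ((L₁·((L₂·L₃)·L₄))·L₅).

197856

(L₂·L₃): 69×53 by 53×47 → 69×47, cost 69·53·47 = 171879
((L₂·L₃)·L₄): 69×47 by 47×7 → 69×7, cost 69·47·7 = 22701; cumulative 194580
(L₁·((L₂·L₃)·L₄)): 6×69 by 69×7 → 6×7, cost 6·69·7 = 2898; cumulative 197478
((L₁·((L₂·L₃)·L₄))·L₅): 6×7 by 7×9 → 6×9, cost 6·7·9 = 378; cumulative 197856
Total: 197856 scalar multiplications.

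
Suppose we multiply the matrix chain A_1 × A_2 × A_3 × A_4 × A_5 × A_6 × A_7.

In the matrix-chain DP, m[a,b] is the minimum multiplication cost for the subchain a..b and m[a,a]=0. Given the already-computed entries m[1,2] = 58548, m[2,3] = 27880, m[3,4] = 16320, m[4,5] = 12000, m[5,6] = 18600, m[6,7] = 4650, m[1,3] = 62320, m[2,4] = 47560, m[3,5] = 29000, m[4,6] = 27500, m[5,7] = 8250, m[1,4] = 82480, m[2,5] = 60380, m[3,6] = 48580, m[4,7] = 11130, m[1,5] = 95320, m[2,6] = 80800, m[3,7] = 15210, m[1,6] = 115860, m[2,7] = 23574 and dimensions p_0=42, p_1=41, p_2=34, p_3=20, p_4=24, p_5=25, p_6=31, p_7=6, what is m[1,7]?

33906

m[1,7] = min over k∈[1,6] of m[1,k]+m[k+1,7]+p_{0}·p_k·p_{7}.
k=1: 0 + 23574 + 42·41·6 = 33906; k=2: 58548 + 15210 + 42·34·6 = 82326; k=3: 62320 + 11130 + 42·20·6 = 78490; k=4: 82480 + 8250 + 42·24·6 = 96778; k=5: 95320 + 4650 + 42·25·6 = 106270; k=6: 115860 + 0 + 42·31·6 = 123672.
Minimum: 33906 at k=1.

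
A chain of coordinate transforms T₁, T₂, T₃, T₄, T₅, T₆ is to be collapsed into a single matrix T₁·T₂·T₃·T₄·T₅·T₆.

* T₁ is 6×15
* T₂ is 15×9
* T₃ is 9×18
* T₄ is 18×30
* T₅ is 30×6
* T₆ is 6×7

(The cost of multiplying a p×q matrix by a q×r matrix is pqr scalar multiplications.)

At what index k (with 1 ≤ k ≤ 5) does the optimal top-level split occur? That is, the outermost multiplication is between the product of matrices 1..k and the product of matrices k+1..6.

Adjacent pairs: T₁T₂ = 6·15·9 = 810; T₂T₃ = 15·9·18 = 2430; T₃T₄ = 9·18·30 = 4860; T₄T₅ = 18·30·6 = 3240; T₅T₆ = 30·6·7 = 1260.
Length 3: T₁..T₃: k=1: 0+2430+6·15·18=4050; k=2: 810+0+6·9·18=1782 → min 1782 | T₂..T₄: k=2: 0+4860+15·9·30=8910; k=3: 2430+0+15·18·30=10530 → min 8910 | T₃..T₅: k=3: 0+3240+9·18·6=4212; k=4: 4860+0+9·30·6=6480 → min 4212 | T₄..T₆: k=4: 0+1260+18·30·7=5040; k=5: 3240+0+18·6·7=3996 → min 3996.
Length 4: T₁..T₄: k=1: 0+8910+6·15·30=11610; k=2: 810+4860+6·9·30=7290; k=3: 1782+0+6·18·30=5022 → min 5022 | T₂..T₅: k=2: 0+4212+15·9·6=5022; k=3: 2430+3240+15·18·6=7290; k=4: 8910+0+15·30·6=11610 → min 5022 | T₃..T₆: k=3: 0+3996+9·18·7=5130; k=4: 4860+1260+9·30·7=8010; k=5: 4212+0+9·6·7=4590 → min 4590.
Length 5: T₁..T₅: k=1: 0+5022+6·15·6=5562; k=2: 810+4212+6·9·6=5346; k=3: 1782+3240+6·18·6=5670; k=4: 5022+0+6·30·6=6102 → min 5346 | T₂..T₆: k=2: 0+4590+15·9·7=5535; k=3: 2430+3996+15·18·7=8316; k=4: 8910+1260+15·30·7=13320; k=5: 5022+0+15·6·7=5652 → min 5535.
Top-level splits: k=1: (T₁..T₁)·(T₂..T₆) → 0+5535+6·15·7 = 6165; k=2: (T₁..T₂)·(T₃..T₆) → 810+4590+6·9·7 = 5778; k=3: (T₁..T₃)·(T₄..T₆) → 1782+3996+6·18·7 = 6534; k=4: (T₁..T₄)·(T₅..T₆) → 5022+1260+6·30·7 = 7542; k=5: (T₁..T₅)·(T₆..T₆) → 5346+0+6·6·7 = 5598.
Best split is after T₅, i.e. k = 5.

5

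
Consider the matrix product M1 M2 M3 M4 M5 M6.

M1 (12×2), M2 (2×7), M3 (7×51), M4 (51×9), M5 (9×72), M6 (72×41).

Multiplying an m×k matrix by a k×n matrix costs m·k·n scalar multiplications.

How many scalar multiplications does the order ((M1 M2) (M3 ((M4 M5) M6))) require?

201849

(M1 M2): 12×2 by 2×7 → 12×7, cost 12·2·7 = 168
(M4 M5): 51×9 by 9×72 → 51×72, cost 51·9·72 = 33048
((M4 M5) M6): 51×72 by 72×41 → 51×41, cost 51·72·41 = 150552; cumulative 183600
(M3 ((M4 M5) M6)): 7×51 by 51×41 → 7×41, cost 7·51·41 = 14637; cumulative 198237
((M1 M2) (M3 ((M4 M5) M6))): 12×7 by 7×41 → 12×41, cost 12·7·41 = 3444; cumulative 201849
Total: 201849 scalar multiplications.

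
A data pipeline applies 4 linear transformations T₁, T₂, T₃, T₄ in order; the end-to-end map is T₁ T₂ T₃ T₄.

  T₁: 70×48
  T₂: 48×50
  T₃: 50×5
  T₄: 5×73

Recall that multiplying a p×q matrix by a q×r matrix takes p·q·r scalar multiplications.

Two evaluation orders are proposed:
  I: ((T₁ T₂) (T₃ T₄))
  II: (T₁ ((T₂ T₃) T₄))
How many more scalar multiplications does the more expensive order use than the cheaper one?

Order I = ((T₁ T₂) (T₃ T₄)): (T₁ T₂): 70×48 by 48×50 → 70×50, cost 70·48·50 = 168000; (T₃ T₄): 50×5 by 5×73 → 50×73, cost 50·5·73 = 18250; ((T₁ T₂) (T₃ T₄)): 70×50 by 50×73 → 70×73, cost 70·50·73 = 255500; cumulative 441750. Total 441750.
Order II = (T₁ ((T₂ T₃) T₄)): (T₂ T₃): 48×50 by 50×5 → 48×5, cost 48·50·5 = 12000; ((T₂ T₃) T₄): 48×5 by 5×73 → 48×73, cost 48·5·73 = 17520; cumulative 29520; (T₁ ((T₂ T₃) T₄)): 70×48 by 48×73 → 70×73, cost 70·48·73 = 245280; cumulative 274800. Total 274800.
Difference: |441750 − 274800| = 166950.

166950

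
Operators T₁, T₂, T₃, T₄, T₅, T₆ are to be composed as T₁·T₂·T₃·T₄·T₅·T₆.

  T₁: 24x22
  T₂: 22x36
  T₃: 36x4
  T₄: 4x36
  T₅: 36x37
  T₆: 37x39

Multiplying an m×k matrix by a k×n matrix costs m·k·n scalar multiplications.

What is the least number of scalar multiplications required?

20124

Adjacent pairs: T₁T₂ = 24·22·36 = 19008; T₂T₃ = 22·36·4 = 3168; T₃T₄ = 36·4·36 = 5184; T₄T₅ = 4·36·37 = 5328; T₅T₆ = 36·37·39 = 51948.
Length 3: T₁..T₃: k=1: 0+3168+24·22·4=5280; k=2: 19008+0+24·36·4=22464 → min 5280 | T₂..T₄: k=2: 0+5184+22·36·36=33696; k=3: 3168+0+22·4·36=6336 → min 6336 | T₃..T₅: k=3: 0+5328+36·4·37=10656; k=4: 5184+0+36·36·37=53136 → min 10656 | T₄..T₆: k=4: 0+51948+4·36·39=57564; k=5: 5328+0+4·37·39=11100 → min 11100.
Length 4: T₁..T₄: k=1: 0+6336+24·22·36=25344; k=2: 19008+5184+24·36·36=55296; k=3: 5280+0+24·4·36=8736 → min 8736 | T₂..T₅: k=2: 0+10656+22·36·37=39960; k=3: 3168+5328+22·4·37=11752; k=4: 6336+0+22·36·37=35640 → min 11752 | T₃..T₆: k=3: 0+11100+36·4·39=16716; k=4: 5184+51948+36·36·39=107676; k=5: 10656+0+36·37·39=62604 → min 16716.
Length 5: T₁..T₅: k=1: 0+11752+24·22·37=31288; k=2: 19008+10656+24·36·37=61632; k=3: 5280+5328+24·4·37=14160; k=4: 8736+0+24·36·37=40704 → min 14160 | T₂..T₆: k=2: 0+16716+22·36·39=47604; k=3: 3168+11100+22·4·39=17700; k=4: 6336+51948+22·36·39=89172; k=5: 11752+0+22·37·39=43498 → min 17700.
Length 6: T₁..T₆: k=1: 0+17700+24·22·39=38292; k=2: 19008+16716+24·36·39=69420; k=3: 5280+11100+24·4·39=20124; k=4: 8736+51948+24·36·39=94380; k=5: 14160+0+24·37·39=48792 → min 20124.
Optimal order: ((T₁·(T₂·T₃))·((T₄·T₅)·T₆)) with cost 20124.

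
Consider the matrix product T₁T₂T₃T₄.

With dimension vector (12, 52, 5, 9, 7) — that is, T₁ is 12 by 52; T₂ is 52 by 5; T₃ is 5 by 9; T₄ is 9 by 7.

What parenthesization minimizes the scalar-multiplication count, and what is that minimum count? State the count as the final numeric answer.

Adjacent pairs: T₁T₂ = 12·52·5 = 3120; T₂T₃ = 52·5·9 = 2340; T₃T₄ = 5·9·7 = 315.
Length 3: T₁..T₃: k=1: 0+2340+12·52·9=7956; k=2: 3120+0+12·5·9=3660 → min 3660 | T₂..T₄: k=2: 0+315+52·5·7=2135; k=3: 2340+0+52·9·7=5616 → min 2135.
Length 4: T₁..T₄: k=1: 0+2135+12·52·7=6503; k=2: 3120+315+12·5·7=3855; k=3: 3660+0+12·9·7=4416 → min 3855.
Optimal parenthesization: ((T₁T₂)(T₃T₄)) with cost 3855.

3855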